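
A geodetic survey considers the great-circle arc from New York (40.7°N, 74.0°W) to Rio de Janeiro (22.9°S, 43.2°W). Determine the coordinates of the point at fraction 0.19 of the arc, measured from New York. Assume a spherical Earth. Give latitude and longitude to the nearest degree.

≈ (29°N, 66°W)

Convert each endpoint to a unit vector on the sphere (x = cos φ cos λ, y = cos φ sin λ, z = sin φ).
The central angle between the endpoints is δ = arccos(p₁·p₂) ≈ 1.217 rad (69.7°).
Interpolate at f = 0.19 with slerp weights a = sin((1−f)δ)/sin δ ≈ 0.889, b = sin(fδ)/sin δ ≈ 0.244.
p = a·p₁ + b·p₂ ≈ (0.350, -0.802, 0.485); φ = arcsin(p_z) ≈ 28.98°, λ = atan2(p_y, p_x) ≈ -66.43°.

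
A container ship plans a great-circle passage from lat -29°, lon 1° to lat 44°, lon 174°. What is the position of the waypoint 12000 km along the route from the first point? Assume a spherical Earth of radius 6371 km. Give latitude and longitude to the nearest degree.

≈ lat 70°, lon 62°

The haversine formula gives a central angle δ ≈ 2.862 rad (164.0°) between the endpoints. The total great-circle distance is δ·R ≈ 2.862 × 6371 ≈ 18235 km, so the target fraction is f = 12000/18235 ≈ 0.658.
Interpolate at f ≈ 0.658 with slerp weights a = sin((1−f)δ)/sin δ ≈ 3.009, b = sin(fδ)/sin δ ≈ 3.451.
p = a·p₁ + b·p₂ ≈ (0.163, 0.305, 0.938); φ = arcsin(p_z) ≈ 69.75°, λ = atan2(p_y, p_x) ≈ 61.92°.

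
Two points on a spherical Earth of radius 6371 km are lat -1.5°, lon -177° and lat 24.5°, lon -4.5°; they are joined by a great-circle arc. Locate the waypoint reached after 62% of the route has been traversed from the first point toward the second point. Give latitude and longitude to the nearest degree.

≈ lat 72°, lon -70°

Convert each endpoint to a unit vector on the sphere (x = cos φ cos λ, y = cos φ sin λ, z = sin φ).
The central angle between the endpoints is δ = arccos(p₁·p₂) ≈ 2.721 rad (155.9°).
Interpolate at f = 0.62 with slerp weights a = sin((1−f)δ)/sin δ ≈ 2.103, b = sin(fδ)/sin δ ≈ 2.431.
p = a·p₁ + b·p₂ ≈ (0.106, -0.284, 0.953); φ = arcsin(p_z) ≈ 72.38°, λ = atan2(p_y, p_x) ≈ -69.53°.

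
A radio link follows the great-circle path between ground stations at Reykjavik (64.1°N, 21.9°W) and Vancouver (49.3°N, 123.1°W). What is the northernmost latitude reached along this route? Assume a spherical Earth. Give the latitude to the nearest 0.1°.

The great circle lies in the plane with unit normal n̂ = (p₁ × p₂)/|p₁ × p₂|.
Here n̂_z ≈ -0.359; the vertex latitude is φ_max = arccos|n̂_z| ≈ 69.0°.

≈ 69.0°N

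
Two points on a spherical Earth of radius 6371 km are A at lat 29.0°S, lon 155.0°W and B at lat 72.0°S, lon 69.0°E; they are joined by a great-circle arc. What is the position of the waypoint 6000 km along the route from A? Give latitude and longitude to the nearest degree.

≈ lat 77°S, lon 151°E

From cos δ = sin φ₁ sin φ₂ + cos φ₁ cos φ₂ cos Δλ, the central angle is δ ≈ 1.301 rad (74.5°). The total great-circle distance is δ·R ≈ 1.301 × 6371 ≈ 8288 km, so the target fraction is f = 6000/8288 ≈ 0.724.
Interpolate at f ≈ 0.724 with slerp weights a = sin((1−f)δ)/sin δ ≈ 0.365, b = sin(fδ)/sin δ ≈ 0.839.
p = a·p₁ + b·p₂ ≈ (-0.196, 0.107, -0.975); φ = arcsin(p_z) ≈ -77.08°, λ = atan2(p_y, p_x) ≈ 151.33°.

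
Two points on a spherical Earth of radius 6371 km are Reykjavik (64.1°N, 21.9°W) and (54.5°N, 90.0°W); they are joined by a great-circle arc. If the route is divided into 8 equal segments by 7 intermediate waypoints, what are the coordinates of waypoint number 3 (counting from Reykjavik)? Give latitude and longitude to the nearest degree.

≈ (65°N, 52°W)

Write both endpoints as unit vectors p₁, p₂ with components (cos φ cos λ, cos φ sin λ, sin φ).
The central angle between the endpoints is δ = arccos(p₁·p₂) ≈ 0.597 rad (34.2°).
Interpolate at f = 3/8 with slerp weights a = sin((1−f)δ)/sin δ ≈ 0.648, b = sin(fδ)/sin δ ≈ 0.395.
p = a·p₁ + b·p₂ ≈ (0.263, -0.335, 0.905); φ = arcsin(p_z) ≈ 64.80°, λ = atan2(p_y, p_x) ≈ -51.88°.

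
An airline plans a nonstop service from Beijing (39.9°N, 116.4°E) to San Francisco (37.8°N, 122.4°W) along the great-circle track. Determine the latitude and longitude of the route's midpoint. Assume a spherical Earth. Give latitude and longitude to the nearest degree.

From cos δ = sin φ₁ sin φ₂ + cos φ₁ cos φ₂ cos Δλ, the central angle is δ ≈ 1.492 rad (85.5°).
Interpolate at f = 1/2 with slerp weights a = sin((1−f)δ)/sin δ ≈ 0.681, b = sin(fδ)/sin δ ≈ 0.681.
p = a·p₁ + b·p₂ ≈ (-0.520, 0.014, 0.854); φ = arcsin(p_z) ≈ 58.63°, λ = atan2(p_y, p_x) ≈ 178.50°.

≈ 59°N, 179°E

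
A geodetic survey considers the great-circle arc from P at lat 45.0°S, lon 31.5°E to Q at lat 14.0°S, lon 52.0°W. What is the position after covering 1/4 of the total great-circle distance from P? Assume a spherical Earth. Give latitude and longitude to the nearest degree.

Convert each endpoint to a unit vector on the sphere (x = cos φ cos λ, y = cos φ sin λ, z = sin φ).
The central angle between the endpoints is δ = arccos(p₁·p₂) ≈ 1.319 rad (75.6°).
Interpolate at f = 1/4 with slerp weights a = sin((1−f)δ)/sin δ ≈ 0.863, b = sin(fδ)/sin δ ≈ 0.334.
p = a·p₁ + b·p₂ ≈ (0.720, 0.063, -0.691); φ = arcsin(p_z) ≈ -43.71°, λ = atan2(p_y, p_x) ≈ 5.01°.

≈ lat 44°S, lon 5°E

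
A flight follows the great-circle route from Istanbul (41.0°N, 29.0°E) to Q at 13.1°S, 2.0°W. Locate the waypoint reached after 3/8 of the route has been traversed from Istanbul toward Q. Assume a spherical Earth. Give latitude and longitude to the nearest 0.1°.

≈ 21.3°N, 15.1°E

From cos δ = sin φ₁ sin φ₂ + cos φ₁ cos φ₂ cos Δλ, the central angle is δ ≈ 1.069 rad (61.2°).
Interpolate at f = 3/8 with slerp weights a = sin((1−f)δ)/sin δ ≈ 0.707, b = sin(fδ)/sin δ ≈ 0.445.
p = a·p₁ + b·p₂ ≈ (0.900, 0.243, 0.363); φ = arcsin(p_z) ≈ 21.26°, λ = atan2(p_y, p_x) ≈ 15.14°.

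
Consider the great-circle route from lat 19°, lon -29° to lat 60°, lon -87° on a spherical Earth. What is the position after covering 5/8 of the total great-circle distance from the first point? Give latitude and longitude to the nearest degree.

≈ lat 48°, lon -55°

Convert each endpoint to a unit vector on the sphere (x = cos φ cos λ, y = cos φ sin λ, z = sin φ).
The central angle between the endpoints is δ = arccos(p₁·p₂) ≈ 1.009 rad (57.8°).
Interpolate at f = 5/8 with slerp weights a = sin((1−f)δ)/sin δ ≈ 0.437, b = sin(fδ)/sin δ ≈ 0.697.
p = a·p₁ + b·p₂ ≈ (0.379, -0.548, 0.746); φ = arcsin(p_z) ≈ 48.21°, λ = atan2(p_y, p_x) ≈ -55.32°.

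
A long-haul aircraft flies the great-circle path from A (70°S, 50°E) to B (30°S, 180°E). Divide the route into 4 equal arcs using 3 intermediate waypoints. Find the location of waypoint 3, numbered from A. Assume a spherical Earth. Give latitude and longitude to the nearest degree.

≈ (48°S, 173°E)

Convert each endpoint to a unit vector on the sphere (x = cos φ cos λ, y = cos φ sin λ, z = sin φ).
The central angle between the endpoints is δ = arccos(p₁·p₂) ≈ 1.288 rad (73.8°).
Interpolate at f = 3/4 with slerp weights a = sin((1−f)δ)/sin δ ≈ 0.329, b = sin(fδ)/sin δ ≈ 0.857.
p = a·p₁ + b·p₂ ≈ (-0.669, 0.086, -0.738); φ = arcsin(p_z) ≈ -47.55°, λ = atan2(p_y, p_x) ≈ 172.65°.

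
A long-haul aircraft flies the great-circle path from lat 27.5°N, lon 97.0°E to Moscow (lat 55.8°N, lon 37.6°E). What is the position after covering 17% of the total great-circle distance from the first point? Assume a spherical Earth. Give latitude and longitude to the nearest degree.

From cos δ = sin φ₁ sin φ₂ + cos φ₁ cos φ₂ cos Δλ, the central angle is δ ≈ 0.882 rad (50.5°).
Interpolate at f = 0.17 with slerp weights a = sin((1−f)δ)/sin δ ≈ 0.866, b = sin(fδ)/sin δ ≈ 0.193.
p = a·p₁ + b·p₂ ≈ (-0.007, 0.829, 0.560); φ = arcsin(p_z) ≈ 34.04°, λ = atan2(p_y, p_x) ≈ 90.51°.

≈ lat 34°N, lon 91°E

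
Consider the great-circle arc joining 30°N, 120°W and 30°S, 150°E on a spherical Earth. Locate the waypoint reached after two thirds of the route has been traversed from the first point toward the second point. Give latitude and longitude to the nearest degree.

≈ 11°S, 179°W

From cos δ = sin φ₁ sin φ₂ + cos φ₁ cos φ₂ cos Δλ, the central angle is δ ≈ 1.823 rad (104.5°).
Interpolate at f = 2/3 with slerp weights a = sin((1−f)δ)/sin δ ≈ 0.590, b = sin(fδ)/sin δ ≈ 0.968.
p = a·p₁ + b·p₂ ≈ (-0.982, -0.023, -0.189); φ = arcsin(p_z) ≈ -10.91°, λ = atan2(p_y, p_x) ≈ -178.65°.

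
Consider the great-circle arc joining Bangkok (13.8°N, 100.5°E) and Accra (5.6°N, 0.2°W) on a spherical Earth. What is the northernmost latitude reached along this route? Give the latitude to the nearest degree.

The great circle lies in the plane with unit normal n̂ = (p₁ × p₂)/|p₁ × p₂|.
Here n̂_z ≈ -0.961; the vertex latitude is φ_max = arccos|n̂_z| ≈ 16.0°.
Check via Clairaut: cos φ_max = |cos φ₁| · sin C = cos(13.8°)·sin(81.9°) ≈ 0.961, again giving ≈ 16.0°.

≈ 16°N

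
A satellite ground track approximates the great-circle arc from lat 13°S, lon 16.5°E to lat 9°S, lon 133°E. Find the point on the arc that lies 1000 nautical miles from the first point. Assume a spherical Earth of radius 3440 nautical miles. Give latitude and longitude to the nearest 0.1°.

≈ lat 17.0°S, lon 33.3°E

Write both endpoints as unit vectors p₁, p₂ with components (cos φ cos λ, cos φ sin λ, sin φ).
The central angle between the endpoints is δ = arccos(p₁·p₂) ≈ 1.976 rad (113.2°). The total great-circle distance is δ·R ≈ 1.976 × 3440 ≈ 6797 nmi, so the target fraction is f = 1000/6797 ≈ 0.147.
Interpolate at f ≈ 0.147 with slerp weights a = sin((1−f)δ)/sin δ ≈ 1.081, b = sin(fδ)/sin δ ≈ 0.312.
p = a·p₁ + b·p₂ ≈ (0.800, 0.524, -0.292); φ = arcsin(p_z) ≈ -16.98°, λ = atan2(p_y, p_x) ≈ 33.25°.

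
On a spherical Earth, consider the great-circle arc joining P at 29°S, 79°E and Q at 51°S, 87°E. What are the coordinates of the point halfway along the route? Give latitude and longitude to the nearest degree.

Convert each endpoint to a unit vector on the sphere (x = cos φ cos λ, y = cos φ sin λ, z = sin φ).
The central angle between the endpoints is δ = arccos(p₁·p₂) ≈ 0.398 rad (22.8°).
Interpolate at f = 1/2 with slerp weights a = sin((1−f)δ)/sin δ ≈ 0.510, b = sin(fδ)/sin δ ≈ 0.510.
p = a·p₁ + b·p₂ ≈ (0.102, 0.758, -0.644); φ = arcsin(p_z) ≈ -40.07°, λ = atan2(p_y, p_x) ≈ 82.35°.

≈ 40°S, 82°E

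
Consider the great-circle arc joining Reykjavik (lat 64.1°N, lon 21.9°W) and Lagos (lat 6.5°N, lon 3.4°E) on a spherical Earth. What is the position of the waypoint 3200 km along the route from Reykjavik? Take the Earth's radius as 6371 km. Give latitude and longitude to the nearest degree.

Convert each endpoint to a unit vector on the sphere (x = cos φ cos λ, y = cos φ sin λ, z = sin φ).
The central angle between the endpoints is δ = arccos(p₁·p₂) ≈ 1.054 rad (60.4°). The total great-circle distance is δ·R ≈ 1.054 × 6371 ≈ 6714 km, so the target fraction is f = 3200/6714 ≈ 0.477.
Interpolate at f ≈ 0.477 with slerp weights a = sin((1−f)δ)/sin δ ≈ 0.603, b = sin(fδ)/sin δ ≈ 0.554.
p = a·p₁ + b·p₂ ≈ (0.794, -0.066, 0.605); φ = arcsin(p_z) ≈ 37.23°, λ = atan2(p_y, p_x) ≈ -4.72°.

≈ lat 37°N, lon 5°W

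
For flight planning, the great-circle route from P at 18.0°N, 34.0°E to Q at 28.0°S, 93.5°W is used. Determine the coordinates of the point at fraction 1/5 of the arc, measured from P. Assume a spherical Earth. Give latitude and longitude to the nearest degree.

≈ 7°N, 10°E

The haversine formula gives a central angle δ ≈ 2.287 rad (131.0°) between the endpoints.
Interpolate at f = 1/5 with slerp weights a = sin((1−f)δ)/sin δ ≈ 1.281, b = sin(fδ)/sin δ ≈ 0.585.
p = a·p₁ + b·p₂ ≈ (0.979, 0.166, 0.121); φ = arcsin(p_z) ≈ 6.96°, λ = atan2(p_y, p_x) ≈ 9.61°.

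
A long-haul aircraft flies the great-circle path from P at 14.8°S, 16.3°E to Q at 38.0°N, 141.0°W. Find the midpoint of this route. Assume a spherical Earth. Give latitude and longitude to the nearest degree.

≈ 43°N, 35°W

Convert each endpoint to a unit vector on the sphere (x = cos φ cos λ, y = cos φ sin λ, z = sin φ).
The central angle between the endpoints is δ = arccos(p₁·p₂) ≈ 2.606 rad (149.3°).
Interpolate at f = 1/2 with slerp weights a = sin((1−f)δ)/sin δ ≈ 1.891, b = sin(fδ)/sin δ ≈ 1.891.
p = a·p₁ + b·p₂ ≈ (0.597, -0.425, 0.681); φ = arcsin(p_z) ≈ 42.92°, λ = atan2(p_y, p_x) ≈ -35.44°.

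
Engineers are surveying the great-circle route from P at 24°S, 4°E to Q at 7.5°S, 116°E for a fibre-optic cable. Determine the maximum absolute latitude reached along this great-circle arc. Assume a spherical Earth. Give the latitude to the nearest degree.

≈ 29°S

The great circle lies in the plane with unit normal n̂ = (p₁ × p₂)/|p₁ × p₂|.
Here n̂_z ≈ +0.876; the vertex latitude is φ_max = arccos|n̂_z| ≈ 28.8°.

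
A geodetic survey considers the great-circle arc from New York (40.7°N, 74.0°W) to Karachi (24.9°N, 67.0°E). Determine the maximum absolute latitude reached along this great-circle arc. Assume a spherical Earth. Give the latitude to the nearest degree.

The great circle lies in the plane with unit normal n̂ = (p₁ × p₂)/|p₁ × p₂|.
Here n̂_z ≈ +0.448; the vertex latitude is φ_max = arccos|n̂_z| ≈ 63.4°.
Check via Clairaut: cos φ_max = |cos φ₁| · sin C = cos(40.7°)·sin(36.2°) ≈ 0.448, again giving ≈ 63.4°.

≈ 63°N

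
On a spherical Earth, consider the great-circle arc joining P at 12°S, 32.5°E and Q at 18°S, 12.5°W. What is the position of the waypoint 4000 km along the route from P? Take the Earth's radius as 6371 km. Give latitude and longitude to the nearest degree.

≈ 18°S, 4°W

Convert each endpoint to a unit vector on the sphere (x = cos φ cos λ, y = cos φ sin λ, z = sin φ).
The central angle between the endpoints is δ = arccos(p₁·p₂) ≈ 0.764 rad (43.8°). The total great-circle distance is δ·R ≈ 0.764 × 6371 ≈ 4868 km, so the target fraction is f = 4000/4868 ≈ 0.822.
Interpolate at f ≈ 0.822 with slerp weights a = sin((1−f)δ)/sin δ ≈ 0.196, b = sin(fδ)/sin δ ≈ 0.849.
p = a·p₁ + b·p₂ ≈ (0.950, -0.072, -0.303); φ = arcsin(p_z) ≈ -17.65°, λ = atan2(p_y, p_x) ≈ -4.31°.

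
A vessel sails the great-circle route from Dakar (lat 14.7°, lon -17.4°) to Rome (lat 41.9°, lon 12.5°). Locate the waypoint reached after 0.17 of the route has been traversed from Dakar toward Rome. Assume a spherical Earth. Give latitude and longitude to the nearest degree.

Convert each endpoint to a unit vector on the sphere (x = cos φ cos λ, y = cos φ sin λ, z = sin φ).
The central angle between the endpoints is δ = arccos(p₁·p₂) ≈ 0.654 rad (37.5°).
Interpolate at f = 0.17 with slerp weights a = sin((1−f)δ)/sin δ ≈ 0.849, b = sin(fδ)/sin δ ≈ 0.182.
p = a·p₁ + b·p₂ ≈ (0.916, -0.216, 0.337); φ = arcsin(p_z) ≈ 19.71°, λ = atan2(p_y, p_x) ≈ -13.28°.

≈ lat 20°, lon -13°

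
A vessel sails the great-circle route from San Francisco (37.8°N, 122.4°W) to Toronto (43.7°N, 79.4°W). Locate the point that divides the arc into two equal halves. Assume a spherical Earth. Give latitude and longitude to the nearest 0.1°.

The haversine formula gives a central angle δ ≈ 0.571 rad (32.7°) between the endpoints.
Interpolate at f = 1/2 with slerp weights a = sin((1−f)δ)/sin δ ≈ 0.521, b = sin(fδ)/sin δ ≈ 0.521.
p = a·p₁ + b·p₂ ≈ (-0.151, -0.718, 0.679); φ = arcsin(p_z) ≈ 42.80°, λ = atan2(p_y, p_x) ≈ -101.90°.

≈ 42.8°N, 101.9°W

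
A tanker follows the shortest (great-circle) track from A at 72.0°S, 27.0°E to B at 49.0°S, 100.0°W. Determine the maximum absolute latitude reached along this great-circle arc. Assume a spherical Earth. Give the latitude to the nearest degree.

≈ 78°S

The great circle lies in the plane with unit normal n̂ = (p₁ × p₂)/|p₁ × p₂|.
Here n̂_z ≈ -0.202; the vertex latitude is φ_max = arccos|n̂_z| ≈ 78.4°.
Check via Clairaut: cos φ_max = |cos φ₁| · sin C = cos(72.0°)·sin(139.3°) ≈ 0.202, again giving ≈ 78.4°.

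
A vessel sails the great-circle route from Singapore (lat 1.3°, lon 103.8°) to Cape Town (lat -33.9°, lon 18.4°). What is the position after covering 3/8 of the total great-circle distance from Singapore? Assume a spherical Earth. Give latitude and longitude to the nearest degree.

Write both endpoints as unit vectors p₁, p₂ with components (cos φ cos λ, cos φ sin λ, sin φ).
The central angle between the endpoints is δ = arccos(p₁·p₂) ≈ 1.517 rad (86.9°).
Interpolate at f = 3/8 with slerp weights a = sin((1−f)δ)/sin δ ≈ 0.813, b = sin(fδ)/sin δ ≈ 0.539.
p = a·p₁ + b·p₂ ≈ (0.231, 0.931, -0.282); φ = arcsin(p_z) ≈ -16.40°, λ = atan2(p_y, p_x) ≈ 76.08°.

≈ lat -16°, lon 76°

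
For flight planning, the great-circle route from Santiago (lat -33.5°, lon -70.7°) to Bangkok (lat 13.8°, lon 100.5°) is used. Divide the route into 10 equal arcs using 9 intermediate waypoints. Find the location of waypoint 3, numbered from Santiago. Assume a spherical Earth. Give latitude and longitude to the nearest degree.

The haversine formula gives a central angle δ ≈ 2.771 rad (158.7°) between the endpoints.
Interpolate at f = 3/10 with slerp weights a = sin((1−f)δ)/sin δ ≈ 2.573, b = sin(fδ)/sin δ ≈ 2.037.
p = a·p₁ + b·p₂ ≈ (0.348, -0.079, -0.934); φ = arcsin(p_z) ≈ -69.06°, λ = atan2(p_y, p_x) ≈ -12.84°.

≈ lat -69°, lon -13°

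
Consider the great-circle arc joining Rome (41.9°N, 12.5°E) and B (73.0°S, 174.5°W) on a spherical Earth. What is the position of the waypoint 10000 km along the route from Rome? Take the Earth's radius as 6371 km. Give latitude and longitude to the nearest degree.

The haversine formula gives a central angle δ ≈ 2.596 rad (148.7°) between the endpoints. The total great-circle distance is δ·R ≈ 2.596 × 6371 ≈ 16537 km, so the target fraction is f = 10000/16537 ≈ 0.605.
Interpolate at f ≈ 0.605 with slerp weights a = sin((1−f)δ)/sin δ ≈ 1.647, b = sin(fδ)/sin δ ≈ 1.926.
p = a·p₁ + b·p₂ ≈ (0.636, 0.211, -0.742); φ = arcsin(p_z) ≈ -47.88°, λ = atan2(p_y, p_x) ≈ 18.37°.

≈ (48°S, 18°E)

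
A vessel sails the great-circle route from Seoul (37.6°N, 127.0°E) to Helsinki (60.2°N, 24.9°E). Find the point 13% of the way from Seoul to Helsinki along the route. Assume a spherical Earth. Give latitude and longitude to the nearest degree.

Write both endpoints as unit vectors p₁, p₂ with components (cos φ cos λ, cos φ sin λ, sin φ).
The central angle between the endpoints is δ = arccos(p₁·p₂) ≈ 1.107 rad (63.5°).
Interpolate at f = 0.13 with slerp weights a = sin((1−f)δ)/sin δ ≈ 0.918, b = sin(fδ)/sin δ ≈ 0.160.
p = a·p₁ + b·p₂ ≈ (-0.365, 0.614, 0.699); φ = arcsin(p_z) ≈ 44.37°, λ = atan2(p_y, p_x) ≈ 120.74°.

≈ (44°N, 121°E)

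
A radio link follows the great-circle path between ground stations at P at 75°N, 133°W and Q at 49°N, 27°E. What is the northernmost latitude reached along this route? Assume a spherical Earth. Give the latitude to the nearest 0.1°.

≈ 85.9°N

The great circle lies in the plane with unit normal n̂ = (p₁ × p₂)/|p₁ × p₂|.
Here n̂_z ≈ +0.071; the vertex latitude is φ_max = arccos|n̂_z| ≈ 85.9°.
Check via Clairaut: cos φ_max = |cos φ₁| · sin C = cos(75.0°)·sin(15.8°) ≈ 0.071, again giving ≈ 85.9°.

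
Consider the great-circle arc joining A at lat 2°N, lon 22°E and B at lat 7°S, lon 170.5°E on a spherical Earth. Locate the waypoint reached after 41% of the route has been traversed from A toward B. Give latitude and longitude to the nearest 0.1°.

Write both endpoints as unit vectors p₁, p₂ with components (cos φ cos λ, cos φ sin λ, sin φ).
The central angle between the endpoints is δ = arccos(p₁·p₂) ≈ 2.587 rad (148.2°).
Interpolate at f = 0.41 with slerp weights a = sin((1−f)δ)/sin δ ≈ 1.897, b = sin(fδ)/sin δ ≈ 1.657.
p = a·p₁ + b·p₂ ≈ (0.136, 0.981, -0.136); φ = arcsin(p_z) ≈ -7.80°, λ = atan2(p_y, p_x) ≈ 82.13°.

≈ lat 7.8°S, lon 82.1°E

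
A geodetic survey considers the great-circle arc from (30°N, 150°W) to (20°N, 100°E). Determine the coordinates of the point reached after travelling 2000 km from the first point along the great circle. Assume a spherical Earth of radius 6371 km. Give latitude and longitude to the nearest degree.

≈ (37°N, 170°W)

Write both endpoints as unit vectors p₁, p₂ with components (cos φ cos λ, cos φ sin λ, sin φ).
The central angle between the endpoints is δ = arccos(p₁·p₂) ≈ 1.678 rad (96.2°). The total great-circle distance is δ·R ≈ 1.678 × 6371 ≈ 10693 km, so the target fraction is f = 2000/10693 ≈ 0.187.
Interpolate at f ≈ 0.187 with slerp weights a = sin((1−f)δ)/sin δ ≈ 0.984, b = sin(fδ)/sin δ ≈ 0.311.
p = a·p₁ + b·p₂ ≈ (-0.789, -0.139, 0.598); φ = arcsin(p_z) ≈ 36.76°, λ = atan2(p_y, p_x) ≈ -170.02°.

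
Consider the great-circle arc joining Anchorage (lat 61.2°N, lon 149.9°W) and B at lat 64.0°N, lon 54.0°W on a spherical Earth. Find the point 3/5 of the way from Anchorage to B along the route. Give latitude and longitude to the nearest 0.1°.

≈ lat 70.8°N, lon 92.7°W

From cos δ = sin φ₁ sin φ₂ + cos φ₁ cos φ₂ cos Δλ, the central angle is δ ≈ 0.698 rad (40.0°).
Interpolate at f = 3/5 with slerp weights a = sin((1−f)δ)/sin δ ≈ 0.429, b = sin(fδ)/sin δ ≈ 0.633.
p = a·p₁ + b·p₂ ≈ (-0.016, -0.328, 0.945); φ = arcsin(p_z) ≈ 70.83°, λ = atan2(p_y, p_x) ≈ -92.74°.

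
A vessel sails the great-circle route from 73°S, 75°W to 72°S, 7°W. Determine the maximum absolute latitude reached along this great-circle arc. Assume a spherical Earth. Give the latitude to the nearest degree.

The great circle lies in the plane with unit normal n̂ = (p₁ × p₂)/|p₁ × p₂|.
Here n̂_z ≈ +0.252; the vertex latitude is φ_max = arccos|n̂_z| ≈ 75.4°.
Check via Clairaut: cos φ_max = |cos φ₁| · sin C = cos(73.0°)·sin(120.3°) ≈ 0.252, again giving ≈ 75.4°.

≈ 75°S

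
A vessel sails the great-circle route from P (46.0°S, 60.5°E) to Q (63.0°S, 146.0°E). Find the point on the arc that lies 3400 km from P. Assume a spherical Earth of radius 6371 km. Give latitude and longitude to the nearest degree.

From cos δ = sin φ₁ sin φ₂ + cos φ₁ cos φ₂ cos Δλ, the central angle is δ ≈ 0.842 rad (48.3°). The total great-circle distance is δ·R ≈ 0.842 × 6371 ≈ 5367 km, so the target fraction is f = 3400/5367 ≈ 0.634.
Interpolate at f ≈ 0.634 with slerp weights a = sin((1−f)δ)/sin δ ≈ 0.407, b = sin(fδ)/sin δ ≈ 0.682.
p = a·p₁ + b·p₂ ≈ (-0.117, 0.419, -0.900); φ = arcsin(p_z) ≈ -64.19°, λ = atan2(p_y, p_x) ≈ 105.63°.

≈ (64°S, 106°E)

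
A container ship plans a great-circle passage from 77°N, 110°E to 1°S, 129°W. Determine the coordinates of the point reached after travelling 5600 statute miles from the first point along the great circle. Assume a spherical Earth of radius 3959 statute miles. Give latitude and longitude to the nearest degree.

≈ 15°N, 132°W

Convert each endpoint to a unit vector on the sphere (x = cos φ cos λ, y = cos φ sin λ, z = sin φ).
The central angle between the endpoints is δ = arccos(p₁·p₂) ≈ 1.704 rad (97.6°). The total great-circle distance is δ·R ≈ 1.704 × 3959 ≈ 6746 mi, so the target fraction is f = 5600/6746 ≈ 0.830.
Interpolate at f ≈ 0.830 with slerp weights a = sin((1−f)δ)/sin δ ≈ 0.288, b = sin(fδ)/sin δ ≈ 0.997.
p = a·p₁ + b·p₂ ≈ (-0.649, -0.714, 0.263); φ = arcsin(p_z) ≈ 15.27°, λ = atan2(p_y, p_x) ≈ -132.30°.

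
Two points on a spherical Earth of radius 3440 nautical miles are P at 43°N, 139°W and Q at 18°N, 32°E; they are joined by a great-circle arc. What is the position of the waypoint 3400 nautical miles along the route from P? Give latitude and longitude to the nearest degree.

Write both endpoints as unit vectors p₁, p₂ with components (cos φ cos λ, cos φ sin λ, sin φ).
The central angle between the endpoints is δ = arccos(p₁·p₂) ≈ 2.067 rad (118.4°). The total great-circle distance is δ·R ≈ 2.067 × 3440 ≈ 7111 nmi, so the target fraction is f = 3400/7111 ≈ 0.478.
Interpolate at f ≈ 0.478 with slerp weights a = sin((1−f)δ)/sin δ ≈ 1.002, b = sin(fδ)/sin δ ≈ 0.950.
p = a·p₁ + b·p₂ ≈ (0.213, -0.002, 0.977); φ = arcsin(p_z) ≈ 77.72°, λ = atan2(p_y, p_x) ≈ -0.62°.

≈ 78°N, 1°W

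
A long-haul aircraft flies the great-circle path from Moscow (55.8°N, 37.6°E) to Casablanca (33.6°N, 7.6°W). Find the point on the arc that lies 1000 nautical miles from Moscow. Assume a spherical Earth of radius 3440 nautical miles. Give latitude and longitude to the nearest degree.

Convert each endpoint to a unit vector on the sphere (x = cos φ cos λ, y = cos φ sin λ, z = sin φ).
The central angle between the endpoints is δ = arccos(p₁·p₂) ≈ 0.664 rad (38.0°). The total great-circle distance is δ·R ≈ 0.664 × 3440 ≈ 2284 nmi, so the target fraction is f = 1000/2284 ≈ 0.438.
Interpolate at f ≈ 0.438 with slerp weights a = sin((1−f)δ)/sin δ ≈ 0.592, b = sin(fδ)/sin δ ≈ 0.465.
p = a·p₁ + b·p₂ ≈ (0.648, 0.152, 0.747); φ = arcsin(p_z) ≈ 48.31°, λ = atan2(p_y, p_x) ≈ 13.18°.

≈ 48°N, 13°E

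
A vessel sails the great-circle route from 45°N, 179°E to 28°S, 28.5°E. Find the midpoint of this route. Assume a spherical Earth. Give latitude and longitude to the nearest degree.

≈ 28°N, 81°E

Convert each endpoint to a unit vector on the sphere (x = cos φ cos λ, y = cos φ sin λ, z = sin φ).
The central angle between the endpoints is δ = arccos(p₁·p₂) ≈ 2.637 rad (151.1°).
Interpolate at f = 1/2 with slerp weights a = sin((1−f)δ)/sin δ ≈ 2.003, b = sin(fδ)/sin δ ≈ 2.003.
p = a·p₁ + b·p₂ ≈ (0.138, 0.869, 0.476); φ = arcsin(p_z) ≈ 28.42°, λ = atan2(p_y, p_x) ≈ 80.97°.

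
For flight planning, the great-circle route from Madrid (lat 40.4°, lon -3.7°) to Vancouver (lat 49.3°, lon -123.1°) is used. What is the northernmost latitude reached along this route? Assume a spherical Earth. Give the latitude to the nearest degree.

≈ 63°

The great circle lies in the plane with unit normal n̂ = (p₁ × p₂)/|p₁ × p₂|.
Here n̂_z ≈ -0.447; the vertex latitude is φ_max = arccos|n̂_z| ≈ 63.5°.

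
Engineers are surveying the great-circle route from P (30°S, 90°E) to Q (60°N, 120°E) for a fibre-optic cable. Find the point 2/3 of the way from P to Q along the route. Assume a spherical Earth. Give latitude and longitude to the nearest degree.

Convert each endpoint to a unit vector on the sphere (x = cos φ cos λ, y = cos φ sin λ, z = sin φ).
The central angle between the endpoints is δ = arccos(p₁·p₂) ≈ 1.629 rad (93.3°).
Interpolate at f = 2/3 with slerp weights a = sin((1−f)δ)/sin δ ≈ 0.518, b = sin(fδ)/sin δ ≈ 0.886.
p = a·p₁ + b·p₂ ≈ (-0.222, 0.832, 0.509); φ = arcsin(p_z) ≈ 30.58°, λ = atan2(p_y, p_x) ≈ 104.91°.

≈ (31°N, 105°E)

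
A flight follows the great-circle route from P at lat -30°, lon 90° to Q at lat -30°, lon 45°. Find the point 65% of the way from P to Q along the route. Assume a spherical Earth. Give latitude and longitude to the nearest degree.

≈ lat -32°, lon 61°

Write both endpoints as unit vectors p₁, p₂ with components (cos φ cos λ, cos φ sin λ, sin φ).
The central angle between the endpoints is δ = arccos(p₁·p₂) ≈ 0.676 rad (38.7°).
Interpolate at f = 0.65 with slerp weights a = sin((1−f)δ)/sin δ ≈ 0.375, b = sin(fδ)/sin δ ≈ 0.680.
p = a·p₁ + b·p₂ ≈ (0.416, 0.741, -0.527); φ = arcsin(p_z) ≈ -31.82°, λ = atan2(p_y, p_x) ≈ 60.66°.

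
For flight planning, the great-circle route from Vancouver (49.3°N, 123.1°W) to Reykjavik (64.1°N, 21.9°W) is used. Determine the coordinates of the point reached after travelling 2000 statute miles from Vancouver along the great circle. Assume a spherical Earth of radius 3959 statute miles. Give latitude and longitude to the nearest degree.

Write both endpoints as unit vectors p₁, p₂ with components (cos φ cos λ, cos φ sin λ, sin φ).
The central angle between the endpoints is δ = arccos(p₁·p₂) ≈ 0.894 rad (51.2°). The total great-circle distance is δ·R ≈ 0.894 × 3959 ≈ 3538 mi, so the target fraction is f = 2000/3538 ≈ 0.565.
Interpolate at f ≈ 0.565 with slerp weights a = sin((1−f)δ)/sin δ ≈ 0.486, b = sin(fδ)/sin δ ≈ 0.621.
p = a·p₁ + b·p₂ ≈ (0.079, -0.367, 0.927); φ = arcsin(p_z) ≈ 67.98°, λ = atan2(p_y, p_x) ≈ -77.89°.

≈ 68°N, 78°W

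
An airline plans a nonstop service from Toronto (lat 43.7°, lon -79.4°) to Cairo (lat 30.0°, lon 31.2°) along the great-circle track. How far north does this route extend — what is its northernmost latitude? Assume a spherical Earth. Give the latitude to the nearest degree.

≈ 54°

The great circle lies in the plane with unit normal n̂ = (p₁ × p₂)/|p₁ × p₂|.
Here n̂_z ≈ +0.591; the vertex latitude is φ_max = arccos|n̂_z| ≈ 53.8°.
Check via Clairaut: cos φ_max = |cos φ₁| · sin C = cos(43.7°)·sin(54.8°) ≈ 0.591, again giving ≈ 53.8°.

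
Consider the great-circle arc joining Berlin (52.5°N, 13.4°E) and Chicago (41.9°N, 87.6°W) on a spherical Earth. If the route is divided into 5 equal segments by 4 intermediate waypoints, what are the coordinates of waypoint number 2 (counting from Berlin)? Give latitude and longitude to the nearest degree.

From cos δ = sin φ₁ sin φ₂ + cos φ₁ cos φ₂ cos Δλ, the central angle is δ ≈ 1.111 rad (63.7°).
Interpolate at f = 2/5 with slerp weights a = sin((1−f)δ)/sin δ ≈ 0.690, b = sin(fδ)/sin δ ≈ 0.480.
p = a·p₁ + b·p₂ ≈ (0.424, -0.259, 0.868); φ = arcsin(p_z) ≈ 60.21°, λ = atan2(p_y, p_x) ≈ -31.49°.

≈ 60°N, 31°W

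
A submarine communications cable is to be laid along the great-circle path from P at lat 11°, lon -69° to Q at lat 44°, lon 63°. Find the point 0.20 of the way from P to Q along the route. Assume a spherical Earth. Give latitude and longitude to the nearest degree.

≈ lat 29°, lon -55°

From cos δ = sin φ₁ sin φ₂ + cos φ₁ cos φ₂ cos Δλ, the central angle is δ ≈ 1.918 rad (109.9°).
Interpolate at f = 0.20 with slerp weights a = sin((1−f)δ)/sin δ ≈ 1.063, b = sin(fδ)/sin δ ≈ 0.398.
p = a·p₁ + b·p₂ ≈ (0.504, -0.719, 0.479); φ = arcsin(p_z) ≈ 28.63°, λ = atan2(p_y, p_x) ≈ -54.98°.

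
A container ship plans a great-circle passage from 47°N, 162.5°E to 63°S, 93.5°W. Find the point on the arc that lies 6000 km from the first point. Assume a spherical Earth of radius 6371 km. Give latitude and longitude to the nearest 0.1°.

≈ 0.4°N, 166.3°W

From cos δ = sin φ₁ sin φ₂ + cos φ₁ cos φ₂ cos Δλ, the central angle is δ ≈ 2.384 rad (136.6°). The total great-circle distance is δ·R ≈ 2.384 × 6371 ≈ 15189 km, so the target fraction is f = 6000/15189 ≈ 0.395.
Interpolate at f ≈ 0.395 with slerp weights a = sin((1−f)δ)/sin δ ≈ 1.443, b = sin(fδ)/sin δ ≈ 1.177.
p = a·p₁ + b·p₂ ≈ (-0.971, -0.237, 0.007); φ = arcsin(p_z) ≈ 0.41°, λ = atan2(p_y, p_x) ≈ -166.28°.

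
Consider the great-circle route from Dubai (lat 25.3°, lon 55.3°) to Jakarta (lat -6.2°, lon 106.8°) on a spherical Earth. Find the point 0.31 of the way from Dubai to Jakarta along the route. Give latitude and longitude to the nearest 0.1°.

≈ lat 16.6°, lon 72.6°

Write both endpoints as unit vectors p₁, p₂ with components (cos φ cos λ, cos φ sin λ, sin φ).
The central angle between the endpoints is δ = arccos(p₁·p₂) ≈ 1.032 rad (59.1°).
Interpolate at f = 0.31 with slerp weights a = sin((1−f)δ)/sin δ ≈ 0.761, b = sin(fδ)/sin δ ≈ 0.366.
p = a·p₁ + b·p₂ ≈ (0.287, 0.914, 0.286); φ = arcsin(p_z) ≈ 16.60°, λ = atan2(p_y, p_x) ≈ 72.60°.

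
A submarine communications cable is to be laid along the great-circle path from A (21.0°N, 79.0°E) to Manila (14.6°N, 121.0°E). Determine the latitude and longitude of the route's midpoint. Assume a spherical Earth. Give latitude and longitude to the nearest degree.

Write both endpoints as unit vectors p₁, p₂ with components (cos φ cos λ, cos φ sin λ, sin φ).
The central angle between the endpoints is δ = arccos(p₁·p₂) ≈ 0.705 rad (40.4°).
Interpolate at f = 1/2 with slerp weights a = sin((1−f)δ)/sin δ ≈ 0.533, b = sin(fδ)/sin δ ≈ 0.533.
p = a·p₁ + b·p₂ ≈ (-0.171, 0.930, 0.325); φ = arcsin(p_z) ≈ 18.98°, λ = atan2(p_y, p_x) ≈ 100.39°.

≈ (19°N, 100°E)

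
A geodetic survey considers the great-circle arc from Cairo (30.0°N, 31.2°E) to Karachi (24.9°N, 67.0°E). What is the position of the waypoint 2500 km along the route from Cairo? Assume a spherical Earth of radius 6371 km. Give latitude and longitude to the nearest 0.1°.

≈ 27.4°N, 56.7°E

From cos δ = sin φ₁ sin φ₂ + cos φ₁ cos φ₂ cos Δλ, the central angle is δ ≈ 0.559 rad (32.0°). The total great-circle distance is δ·R ≈ 0.559 × 6371 ≈ 3563 km, so the target fraction is f = 2500/3563 ≈ 0.702.
Interpolate at f ≈ 0.702 with slerp weights a = sin((1−f)δ)/sin δ ≈ 0.313, b = sin(fδ)/sin δ ≈ 0.721.
p = a·p₁ + b·p₂ ≈ (0.487, 0.742, 0.460); φ = arcsin(p_z) ≈ 27.39°, λ = atan2(p_y, p_x) ≈ 56.71°.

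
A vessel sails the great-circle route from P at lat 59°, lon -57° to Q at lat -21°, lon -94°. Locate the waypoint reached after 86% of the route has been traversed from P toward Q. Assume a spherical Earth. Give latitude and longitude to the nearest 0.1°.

Write both endpoints as unit vectors p₁, p₂ with components (cos φ cos λ, cos φ sin λ, sin φ).
The central angle between the endpoints is δ = arccos(p₁·p₂) ≈ 1.494 rad (85.6°).
Interpolate at f = 0.86 with slerp weights a = sin((1−f)δ)/sin δ ≈ 0.208, b = sin(fδ)/sin δ ≈ 0.962.
p = a·p₁ + b·p₂ ≈ (-0.004, -0.986, -0.166); φ = arcsin(p_z) ≈ -9.57°, λ = atan2(p_y, p_x) ≈ -90.25°.

≈ lat -9.6°, lon -90.2°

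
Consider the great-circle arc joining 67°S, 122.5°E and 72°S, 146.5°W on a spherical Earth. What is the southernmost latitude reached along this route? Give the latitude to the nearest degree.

The great circle lies in the plane with unit normal n̂ = (p₁ × p₂)/|p₁ × p₂|.
Here n̂_z ≈ +0.248; the vertex latitude is φ_max = arccos|n̂_z| ≈ 75.7°.

≈ 76°S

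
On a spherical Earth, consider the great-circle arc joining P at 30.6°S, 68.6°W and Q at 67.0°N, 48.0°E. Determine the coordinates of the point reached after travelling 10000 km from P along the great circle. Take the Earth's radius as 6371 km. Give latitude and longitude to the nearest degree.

≈ 50°N, 24°W

Convert each endpoint to a unit vector on the sphere (x = cos φ cos λ, y = cos φ sin λ, z = sin φ).
The central angle between the endpoints is δ = arccos(p₁·p₂) ≈ 2.238 rad (128.3°). The total great-circle distance is δ·R ≈ 2.238 × 6371 ≈ 14261 km, so the target fraction is f = 10000/14261 ≈ 0.701.
Interpolate at f ≈ 0.701 with slerp weights a = sin((1−f)δ)/sin δ ≈ 0.790, b = sin(fδ)/sin δ ≈ 1.273.
p = a·p₁ + b·p₂ ≈ (0.581, -0.263, 0.770); φ = arcsin(p_z) ≈ 50.38°, λ = atan2(p_y, p_x) ≈ -24.36°.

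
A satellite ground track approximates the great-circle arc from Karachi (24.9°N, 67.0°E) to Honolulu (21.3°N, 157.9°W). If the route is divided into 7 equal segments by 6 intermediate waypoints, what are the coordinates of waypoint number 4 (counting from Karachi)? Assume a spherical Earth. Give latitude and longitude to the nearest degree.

Write both endpoints as unit vectors p₁, p₂ with components (cos φ cos λ, cos φ sin λ, sin φ).
The central angle between the endpoints is δ = arccos(p₁·p₂) ≈ 2.033 rad (116.5°).
Interpolate at f = 4/7 with slerp weights a = sin((1−f)δ)/sin δ ≈ 0.855, b = sin(fδ)/sin δ ≈ 1.025.
p = a·p₁ + b·p₂ ≈ (-0.582, 0.354, 0.732); φ = arcsin(p_z) ≈ 47.06°, λ = atan2(p_y, p_x) ≈ 148.65°.

≈ 47°N, 149°E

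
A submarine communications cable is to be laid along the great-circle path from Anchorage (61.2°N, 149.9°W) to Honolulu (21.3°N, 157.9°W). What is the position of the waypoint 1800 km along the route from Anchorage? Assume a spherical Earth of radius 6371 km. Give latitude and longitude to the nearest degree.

≈ (45°N, 154°W)

The haversine formula gives a central angle δ ≈ 0.703 rad (40.3°) between the endpoints. The total great-circle distance is δ·R ≈ 0.703 × 6371 ≈ 4480 km, so the target fraction is f = 1800/4480 ≈ 0.402.
Interpolate at f ≈ 0.402 with slerp weights a = sin((1−f)δ)/sin δ ≈ 0.631, b = sin(fδ)/sin δ ≈ 0.431.
p = a·p₁ + b·p₂ ≈ (-0.635, -0.304, 0.710); φ = arcsin(p_z) ≈ 45.23°, λ = atan2(p_y, p_x) ≈ -154.45°.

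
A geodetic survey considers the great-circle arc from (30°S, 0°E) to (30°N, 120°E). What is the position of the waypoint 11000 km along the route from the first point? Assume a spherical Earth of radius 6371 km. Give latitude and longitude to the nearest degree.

≈ (18°N, 90°E)

From cos δ = sin φ₁ sin φ₂ + cos φ₁ cos φ₂ cos Δλ, the central angle is δ ≈ 2.246 rad (128.7°). The total great-circle distance is δ·R ≈ 2.246 × 6371 ≈ 14309 km, so the target fraction is f = 11000/14309 ≈ 0.769.
Interpolate at f ≈ 0.769 with slerp weights a = sin((1−f)δ)/sin δ ≈ 0.636, b = sin(fδ)/sin δ ≈ 1.266.
p = a·p₁ + b·p₂ ≈ (0.003, 0.949, 0.315); φ = arcsin(p_z) ≈ 18.35°, λ = atan2(p_y, p_x) ≈ 89.84°.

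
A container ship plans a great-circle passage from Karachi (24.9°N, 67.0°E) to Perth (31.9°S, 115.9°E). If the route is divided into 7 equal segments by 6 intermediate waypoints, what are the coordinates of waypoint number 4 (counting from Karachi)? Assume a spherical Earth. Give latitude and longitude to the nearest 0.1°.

The haversine formula gives a central angle δ ≈ 1.283 rad (73.5°) between the endpoints.
Interpolate at f = 4/7 with slerp weights a = sin((1−f)δ)/sin δ ≈ 0.545, b = sin(fδ)/sin δ ≈ 0.698.
p = a·p₁ + b·p₂ ≈ (-0.066, 0.988, -0.139); φ = arcsin(p_z) ≈ -8.01°, λ = atan2(p_y, p_x) ≈ 93.80°.

≈ (8.0°S, 93.8°E)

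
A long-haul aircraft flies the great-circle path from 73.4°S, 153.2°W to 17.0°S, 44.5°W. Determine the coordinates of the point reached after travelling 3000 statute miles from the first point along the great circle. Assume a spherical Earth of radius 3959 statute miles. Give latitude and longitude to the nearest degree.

≈ 50°S, 59°W

Convert each endpoint to a unit vector on the sphere (x = cos φ cos λ, y = cos φ sin λ, z = sin φ).
The central angle between the endpoints is δ = arccos(p₁·p₂) ≈ 1.377 rad (78.9°). The total great-circle distance is δ·R ≈ 1.377 × 3959 ≈ 5452 mi, so the target fraction is f = 3000/5452 ≈ 0.550.
Interpolate at f ≈ 0.550 with slerp weights a = sin((1−f)δ)/sin δ ≈ 0.591, b = sin(fδ)/sin δ ≈ 0.700.
p = a·p₁ + b·p₂ ≈ (0.327, -0.546, -0.772); φ = arcsin(p_z) ≈ -50.50°, λ = atan2(p_y, p_x) ≈ -59.07°.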